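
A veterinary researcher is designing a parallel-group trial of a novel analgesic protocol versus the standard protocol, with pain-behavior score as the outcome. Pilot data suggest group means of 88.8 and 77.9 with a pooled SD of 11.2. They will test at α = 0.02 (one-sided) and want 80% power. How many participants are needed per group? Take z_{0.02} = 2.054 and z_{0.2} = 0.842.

Cohen's d = |M₁ − M₂| / SD_pooled = |88.8 − 77.9| / 11.2 = 10.9 / 11.2 = 0.973.
For two independent groups with equal n: n = 2·((z_{α} + z_β) / d)².
z_{α} + z_β = 2.054 + 0.842 = 2.896.
n = 2 × (2.896 / 0.973)² = 2 × 2.976² = 2 × 8.86 = 17.7.
Round up to the next whole participant.

n = 18 per group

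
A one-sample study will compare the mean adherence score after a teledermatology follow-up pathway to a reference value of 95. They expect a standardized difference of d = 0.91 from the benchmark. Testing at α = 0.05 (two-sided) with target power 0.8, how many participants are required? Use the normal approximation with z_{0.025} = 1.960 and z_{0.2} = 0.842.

n = 10

For a one-sample test: n = ((z_{α/2} + z_β) / d)².
z_{α/2} + z_β = 1.960 + 0.842 = 2.802.
n = (2.802 / 0.91)² = 3.079² = 9.48.
Round up.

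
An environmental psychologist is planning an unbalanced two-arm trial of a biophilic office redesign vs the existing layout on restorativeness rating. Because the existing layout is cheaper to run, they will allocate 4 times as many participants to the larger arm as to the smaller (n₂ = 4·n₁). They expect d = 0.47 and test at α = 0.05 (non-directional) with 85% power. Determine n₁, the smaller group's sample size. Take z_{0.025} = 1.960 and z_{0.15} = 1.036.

n₁ = 51

With allocation ratio k = n₂/n₁ = 4, Var(x̄₁−x̄₂) = σ²(1/n₁ + 1/(k·n₁)) = σ²·(k+1)/(k·n₁).
So n₁ = (1 + 1/k)·((z_{α/2} + z_β)/d)² = 1.250 × (2.996/0.47)².
n₁ = 1.250 × 40.63 = 50.8.
Round up: n₁ = 51, giving n₂ = 4 × 51 = 204.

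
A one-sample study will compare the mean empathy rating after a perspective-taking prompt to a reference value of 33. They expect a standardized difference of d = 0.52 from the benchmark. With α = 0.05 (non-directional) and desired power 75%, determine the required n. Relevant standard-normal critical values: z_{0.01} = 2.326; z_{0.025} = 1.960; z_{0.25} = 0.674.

n = 26

For a one-sample test: n = ((z_{α/2} + z_β) / d)².
z_{α/2} + z_β = 1.960 + 0.674 = 2.634.
n = (2.634 / 0.52)² = 5.065² = 25.66.
Round up.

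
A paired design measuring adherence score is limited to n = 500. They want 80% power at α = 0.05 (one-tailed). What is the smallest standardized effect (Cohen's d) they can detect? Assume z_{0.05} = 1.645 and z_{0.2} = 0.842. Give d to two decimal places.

For a single sample (or paired design) of n = 500: d_min = (z_{α} + z_β)/√n.
z-sum = 1.645 + 0.842 = 2.487.
d_min = 2.487 / √500 = 2.487 / 22.361 = 0.111.

d_min ≈ 0.11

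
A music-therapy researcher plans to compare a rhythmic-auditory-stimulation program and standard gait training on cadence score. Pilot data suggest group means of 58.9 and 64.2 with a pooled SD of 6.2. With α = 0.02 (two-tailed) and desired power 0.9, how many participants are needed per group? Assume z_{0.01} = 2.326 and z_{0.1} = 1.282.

Cohen's d = |M₁ − M₂| / SD_pooled = |58.9 − 64.2| / 6.2 = 5.3 / 6.2 = 0.855.
For two independent groups with equal n: n = 2·((z_{α/2} + z_β) / d)².
z_{α/2} + z_β = 2.326 + 1.282 = 3.608.
n = 2 × (3.608 / 0.855)² = 2 × 4.220² = 2 × 17.81 = 35.6.
Round up to the next whole participant.

n = 36 per group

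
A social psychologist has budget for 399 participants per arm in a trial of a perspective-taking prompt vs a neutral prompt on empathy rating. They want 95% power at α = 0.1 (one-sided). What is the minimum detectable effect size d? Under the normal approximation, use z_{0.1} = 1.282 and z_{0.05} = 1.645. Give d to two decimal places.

d_min ≈ 0.21

For two independent groups of n = 399 each: d_min = (z_{α} + z_β)·√(2/n).
z-sum = 1.282 + 1.645 = 2.927.
d_min = 2.927 × √(2/399) = 2.927 × 0.0708 = 0.207.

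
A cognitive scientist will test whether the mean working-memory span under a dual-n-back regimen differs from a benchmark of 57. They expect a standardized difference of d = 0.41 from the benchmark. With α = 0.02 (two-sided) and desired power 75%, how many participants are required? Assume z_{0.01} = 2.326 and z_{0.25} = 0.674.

For a one-sample test: n = ((z_{α/2} + z_β) / d)².
z_{α/2} + z_β = 2.326 + 0.674 = 3.000.
n = (3.000 / 0.41)² = 7.317² = 53.54.
Round up.

n = 54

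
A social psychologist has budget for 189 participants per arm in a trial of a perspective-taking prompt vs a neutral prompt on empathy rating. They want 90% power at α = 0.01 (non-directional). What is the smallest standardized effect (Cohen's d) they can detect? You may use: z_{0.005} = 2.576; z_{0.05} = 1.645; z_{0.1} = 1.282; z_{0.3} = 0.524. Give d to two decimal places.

d_min ≈ 0.40

For two independent groups of n = 189 each: d_min = (z_{α/2} + z_β)·√(2/n).
z-sum = 2.576 + 1.282 = 3.858.
d_min = 3.858 × √(2/189) = 3.858 × 0.1029 = 0.397.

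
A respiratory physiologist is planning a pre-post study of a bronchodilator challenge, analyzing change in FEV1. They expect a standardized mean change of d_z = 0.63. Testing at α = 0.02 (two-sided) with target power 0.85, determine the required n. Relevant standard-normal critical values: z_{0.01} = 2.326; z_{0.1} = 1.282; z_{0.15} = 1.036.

For a paired (one-sample on differences) test: n = ((z_{α/2} + z_β) / d)².
z_{α/2} + z_β = 2.326 + 1.036 = 3.362.
n = (3.362 / 0.63)² = 5.337² = 28.48.
Round up.

n = 29 pairs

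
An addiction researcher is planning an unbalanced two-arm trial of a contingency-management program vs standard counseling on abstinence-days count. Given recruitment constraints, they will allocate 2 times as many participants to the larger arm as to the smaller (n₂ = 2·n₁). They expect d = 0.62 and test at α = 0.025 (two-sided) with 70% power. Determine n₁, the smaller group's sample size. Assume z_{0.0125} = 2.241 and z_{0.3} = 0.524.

With allocation ratio k = n₂/n₁ = 2, Var(x̄₁−x̄₂) = σ²(1/n₁ + 1/(k·n₁)) = σ²·(k+1)/(k·n₁).
So n₁ = (1 + 1/k)·((z_{α/2} + z_β)/d)² = 1.500 × (2.765/0.62)².
n₁ = 1.500 × 19.89 = 29.8.
Round up: n₁ = 30, giving n₂ = 2 × 30 = 60.

n₁ = 30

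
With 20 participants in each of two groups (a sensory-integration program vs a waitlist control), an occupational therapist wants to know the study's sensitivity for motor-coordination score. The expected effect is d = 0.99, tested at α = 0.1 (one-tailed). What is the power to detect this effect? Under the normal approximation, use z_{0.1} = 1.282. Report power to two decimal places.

For two equal groups, power = Φ(d·√(n/2) − z_{α}).
d·√(n/2) = 0.99 × √(20/2) = 0.99 × 3.162 = 3.131.
z_β = 3.131 − 1.282 = 1.849.
Power = Φ(1.849) = 0.968.

power ≈ 0.97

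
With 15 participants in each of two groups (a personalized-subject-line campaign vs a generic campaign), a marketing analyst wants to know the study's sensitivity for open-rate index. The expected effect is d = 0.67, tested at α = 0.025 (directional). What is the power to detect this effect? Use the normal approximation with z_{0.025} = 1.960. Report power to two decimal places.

power ≈ 0.45

For two equal groups, power = Φ(d·√(n/2) − z_{α}).
d·√(n/2) = 0.67 × √(15/2) = 0.67 × 2.739 = 1.835.
z_β = 1.835 − 1.960 = -0.125.
Power = Φ(-0.125) = 0.450.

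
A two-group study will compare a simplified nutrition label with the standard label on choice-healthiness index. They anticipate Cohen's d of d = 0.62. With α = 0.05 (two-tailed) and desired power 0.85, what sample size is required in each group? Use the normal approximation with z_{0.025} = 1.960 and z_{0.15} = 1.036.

For two independent groups with equal n: n = 2·((z_{α/2} + z_β) / d)².
z_{α/2} + z_β = 1.960 + 1.036 = 2.996.
n = 2 × (2.996 / 0.62)² = 2 × 4.832² = 2 × 23.35 = 46.7.
Round up to the next whole participant.

n = 47 per group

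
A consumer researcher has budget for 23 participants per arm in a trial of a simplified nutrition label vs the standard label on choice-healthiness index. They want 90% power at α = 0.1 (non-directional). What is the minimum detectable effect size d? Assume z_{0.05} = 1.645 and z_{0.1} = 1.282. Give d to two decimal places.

For two independent groups of n = 23 each: d_min = (z_{α/2} + z_β)·√(2/n).
z-sum = 1.645 + 1.282 = 2.927.
d_min = 2.927 × √(2/23) = 2.927 × 0.2949 = 0.863.

d_min ≈ 0.86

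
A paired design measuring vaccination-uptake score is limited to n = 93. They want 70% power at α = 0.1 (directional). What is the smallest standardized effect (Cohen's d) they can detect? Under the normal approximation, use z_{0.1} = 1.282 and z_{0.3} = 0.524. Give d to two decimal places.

d_min ≈ 0.19

For a single sample (or paired design) of n = 93: d_min = (z_{α} + z_β)/√n.
z-sum = 1.282 + 0.524 = 1.806.
d_min = 1.806 / √93 = 1.806 / 9.644 = 0.187.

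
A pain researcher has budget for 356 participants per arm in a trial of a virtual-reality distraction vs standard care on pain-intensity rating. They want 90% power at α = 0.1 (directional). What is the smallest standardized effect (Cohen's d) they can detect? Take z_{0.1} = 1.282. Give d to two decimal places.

d_min ≈ 0.19

For two independent groups of n = 356 each: d_min = (z_{α} + z_β)·√(2/n).
z-sum = 1.282 + 1.282 = 2.564.
d_min = 2.564 × √(2/356) = 2.564 × 0.0750 = 0.192.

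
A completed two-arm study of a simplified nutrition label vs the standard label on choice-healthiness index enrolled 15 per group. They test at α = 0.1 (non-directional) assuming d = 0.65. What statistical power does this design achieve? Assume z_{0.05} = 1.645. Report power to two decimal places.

power ≈ 0.55

For two equal groups, power = Φ(d·√(n/2) − z_{α/2}).
d·√(n/2) = 0.65 × √(15/2) = 0.65 × 2.739 = 1.780.
z_β = 1.780 − 1.645 = 0.135.
Power = Φ(0.135) = 0.554.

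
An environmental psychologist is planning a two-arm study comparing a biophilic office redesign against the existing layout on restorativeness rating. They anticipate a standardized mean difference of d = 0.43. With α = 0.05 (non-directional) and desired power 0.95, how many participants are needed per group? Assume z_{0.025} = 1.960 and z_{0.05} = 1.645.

n = 141 per group

For two independent groups with equal n: n = 2·((z_{α/2} + z_β) / d)².
z_{α/2} + z_β = 1.960 + 1.645 = 3.605.
n = 2 × (3.605 / 0.43)² = 2 × 8.384² = 2 × 70.29 = 140.6.
Round up to the next whole participant.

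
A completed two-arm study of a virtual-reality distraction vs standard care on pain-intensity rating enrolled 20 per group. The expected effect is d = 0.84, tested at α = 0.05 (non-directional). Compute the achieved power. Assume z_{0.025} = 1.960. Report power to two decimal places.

For two equal groups, power = Φ(d·√(n/2) − z_{α/2}).
d·√(n/2) = 0.84 × √(20/2) = 0.84 × 3.162 = 2.656.
z_β = 2.656 − 1.960 = 0.696.
Power = Φ(0.696) = 0.757.

power ≈ 0.76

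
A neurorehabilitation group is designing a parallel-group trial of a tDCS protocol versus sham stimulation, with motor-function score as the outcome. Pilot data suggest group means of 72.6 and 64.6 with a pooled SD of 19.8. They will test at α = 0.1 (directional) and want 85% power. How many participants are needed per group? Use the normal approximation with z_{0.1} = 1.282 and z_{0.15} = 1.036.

n = 66 per group

Cohen's d = |M₁ − M₂| / SD_pooled = |72.6 − 64.6| / 19.8 = 8.0 / 19.8 = 0.404.
For two independent groups with equal n: n = 2·((z_{α} + z_β) / d)².
z_{α} + z_β = 1.282 + 1.036 = 2.318.
n = 2 × (2.318 / 0.404)² = 2 × 5.738² = 2 × 32.92 = 65.8.
Round up to the next whole participant.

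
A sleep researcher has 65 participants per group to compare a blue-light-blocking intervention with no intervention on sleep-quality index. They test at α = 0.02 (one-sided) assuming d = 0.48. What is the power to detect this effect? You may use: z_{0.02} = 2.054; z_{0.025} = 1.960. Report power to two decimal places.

For two equal groups, power = Φ(d·√(n/2) − z_{α}).
d·√(n/2) = 0.48 × √(65/2) = 0.48 × 5.701 = 2.736.
z_β = 2.736 − 2.054 = 0.682.
Power = Φ(0.682) = 0.753.

power ≈ 0.75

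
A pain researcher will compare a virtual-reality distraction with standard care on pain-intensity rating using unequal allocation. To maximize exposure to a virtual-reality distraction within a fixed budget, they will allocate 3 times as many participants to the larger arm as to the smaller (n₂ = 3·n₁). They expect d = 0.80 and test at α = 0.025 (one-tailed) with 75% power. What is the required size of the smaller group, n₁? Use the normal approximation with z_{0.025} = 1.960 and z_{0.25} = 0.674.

n₁ = 15

With allocation ratio k = n₂/n₁ = 3, Var(x̄₁−x̄₂) = σ²(1/n₁ + 1/(k·n₁)) = σ²·(k+1)/(k·n₁).
So n₁ = (1 + 1/k)·((z_{α} + z_β)/d)² = 1.333 × (2.634/0.80)².
n₁ = 1.333 × 10.84 = 14.5.
Round up: n₁ = 15, giving n₂ = 3 × 15 = 45.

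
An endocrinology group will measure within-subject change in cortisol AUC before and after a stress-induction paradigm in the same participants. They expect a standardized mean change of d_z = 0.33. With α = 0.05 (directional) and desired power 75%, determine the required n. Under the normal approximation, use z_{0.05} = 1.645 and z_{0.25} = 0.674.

n = 50 pairs

For a paired (one-sample on differences) test: n = ((z_{α} + z_β) / d)².
z_{α} + z_β = 1.645 + 0.674 = 2.319.
n = (2.319 / 0.33)² = 7.027² = 49.38.
Round up.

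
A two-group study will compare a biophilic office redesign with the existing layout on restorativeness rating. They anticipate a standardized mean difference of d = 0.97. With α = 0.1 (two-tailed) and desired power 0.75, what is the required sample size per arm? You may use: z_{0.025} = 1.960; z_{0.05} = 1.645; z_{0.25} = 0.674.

For two independent groups with equal n: n = 2·((z_{α/2} + z_β) / d)².
z_{α/2} + z_β = 1.645 + 0.674 = 2.319.
n = 2 × (2.319 / 0.97)² = 2 × 2.391² = 2 × 5.72 = 11.4.
Round up to the next whole participant.

n = 12 per group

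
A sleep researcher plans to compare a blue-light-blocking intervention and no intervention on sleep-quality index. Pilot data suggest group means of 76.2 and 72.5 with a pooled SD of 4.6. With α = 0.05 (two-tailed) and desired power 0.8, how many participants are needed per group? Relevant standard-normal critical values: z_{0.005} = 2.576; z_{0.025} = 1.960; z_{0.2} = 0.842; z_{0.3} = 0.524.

Cohen's d = |M₁ − M₂| / SD_pooled = |76.2 − 72.5| / 4.6 = 3.7 / 4.6 = 0.804.
For two independent groups with equal n: n = 2·((z_{α/2} + z_β) / d)².
z_{α/2} + z_β = 1.960 + 0.842 = 2.802.
n = 2 × (2.802 / 0.804)² = 2 × 3.485² = 2 × 12.15 = 24.3.
Round up to the next whole participant.

n = 25 per group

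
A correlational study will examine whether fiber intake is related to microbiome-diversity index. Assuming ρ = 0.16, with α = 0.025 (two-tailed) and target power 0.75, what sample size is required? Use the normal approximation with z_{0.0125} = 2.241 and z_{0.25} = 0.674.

n = 330

Fisher's z: C = ½·ln((1+r)/(1−r)) = ½·ln(1.3810) = 0.1614.
n = ((z_{α/2} + z_β)/C)² + 3.
(2.241 + 0.674) / 0.1614 = 2.915 / 0.1614 = 18.061.
n = 18.061² + 3 = 326.19 + 3 = 329.2.
Round up.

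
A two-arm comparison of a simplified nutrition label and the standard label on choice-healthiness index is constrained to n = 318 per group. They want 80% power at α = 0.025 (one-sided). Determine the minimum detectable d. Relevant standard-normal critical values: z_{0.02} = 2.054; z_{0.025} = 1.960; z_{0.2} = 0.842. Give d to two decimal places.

For two independent groups of n = 318 each: d_min = (z_{α} + z_β)·√(2/n).
z-sum = 1.960 + 0.842 = 2.802.
d_min = 2.802 × √(2/318) = 2.802 × 0.0793 = 0.222.

d_min ≈ 0.22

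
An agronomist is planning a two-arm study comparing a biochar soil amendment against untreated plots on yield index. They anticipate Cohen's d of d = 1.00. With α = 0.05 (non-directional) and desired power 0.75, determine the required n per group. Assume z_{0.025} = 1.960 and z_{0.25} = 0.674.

n = 14 per group

For two independent groups with equal n: n = 2·((z_{α/2} + z_β) / d)².
z_{α/2} + z_β = 1.960 + 0.674 = 2.634.
n = 2 × (2.634 / 1.00)² = 2 × 2.634² = 2 × 6.94 = 13.9.
Round up to the next whole participant.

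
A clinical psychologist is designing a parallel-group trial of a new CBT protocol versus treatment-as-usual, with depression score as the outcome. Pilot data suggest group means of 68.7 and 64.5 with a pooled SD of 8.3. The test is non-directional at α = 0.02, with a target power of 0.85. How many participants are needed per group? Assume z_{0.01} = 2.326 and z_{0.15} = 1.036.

Cohen's d = |M₁ − M₂| / SD_pooled = |68.7 − 64.5| / 8.3 = 4.2 / 8.3 = 0.506.
For two independent groups with equal n: n = 2·((z_{α/2} + z_β) / d)².
z_{α/2} + z_β = 2.326 + 1.036 = 3.362.
n = 2 × (3.362 / 0.506)² = 2 × 6.644² = 2 × 44.15 = 88.3.
Round up to the next whole participant.

n = 89 per group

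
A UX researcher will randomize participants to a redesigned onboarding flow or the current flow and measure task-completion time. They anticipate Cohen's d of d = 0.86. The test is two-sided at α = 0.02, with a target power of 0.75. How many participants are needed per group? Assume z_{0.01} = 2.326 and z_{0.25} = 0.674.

For two independent groups with equal n: n = 2·((z_{α/2} + z_β) / d)².
z_{α/2} + z_β = 2.326 + 0.674 = 3.000.
n = 2 × (3.000 / 0.86)² = 2 × 3.488² = 2 × 12.17 = 24.3.
Round up to the next whole participant.

n = 25 per group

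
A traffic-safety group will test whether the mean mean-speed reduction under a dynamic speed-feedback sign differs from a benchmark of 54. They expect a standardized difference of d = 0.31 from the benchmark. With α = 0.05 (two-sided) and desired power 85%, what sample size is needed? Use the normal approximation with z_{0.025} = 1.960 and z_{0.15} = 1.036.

n = 94

For a one-sample test: n = ((z_{α/2} + z_β) / d)².
z_{α/2} + z_β = 1.960 + 1.036 = 2.996.
n = (2.996 / 0.31)² = 9.665² = 93.40.
Round up.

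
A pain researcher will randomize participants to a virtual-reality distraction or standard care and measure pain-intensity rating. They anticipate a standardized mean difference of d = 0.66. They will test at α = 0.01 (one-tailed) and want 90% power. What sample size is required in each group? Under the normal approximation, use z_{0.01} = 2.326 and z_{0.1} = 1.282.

n = 60 per group

For two independent groups with equal n: n = 2·((z_{α} + z_β) / d)².
z_{α} + z_β = 2.326 + 1.282 = 3.608.
n = 2 × (3.608 / 0.66)² = 2 × 5.467² = 2 × 29.88 = 59.8.
Round up to the next whole participant.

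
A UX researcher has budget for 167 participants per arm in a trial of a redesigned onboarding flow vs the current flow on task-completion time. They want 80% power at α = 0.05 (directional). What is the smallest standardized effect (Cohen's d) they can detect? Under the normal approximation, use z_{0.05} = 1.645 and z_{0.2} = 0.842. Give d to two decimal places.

For two independent groups of n = 167 each: d_min = (z_{α} + z_β)·√(2/n).
z-sum = 1.645 + 0.842 = 2.487.
d_min = 2.487 × √(2/167) = 2.487 × 0.1094 = 0.272.

d_min ≈ 0.27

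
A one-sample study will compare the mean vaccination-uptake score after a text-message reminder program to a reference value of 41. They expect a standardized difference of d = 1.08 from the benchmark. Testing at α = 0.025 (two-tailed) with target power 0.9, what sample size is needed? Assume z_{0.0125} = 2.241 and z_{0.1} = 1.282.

For a one-sample test: n = ((z_{α/2} + z_β) / d)².
z_{α/2} + z_β = 2.241 + 1.282 = 3.523.
n = (3.523 / 1.08)² = 3.262² = 10.64.
Round up.

n = 11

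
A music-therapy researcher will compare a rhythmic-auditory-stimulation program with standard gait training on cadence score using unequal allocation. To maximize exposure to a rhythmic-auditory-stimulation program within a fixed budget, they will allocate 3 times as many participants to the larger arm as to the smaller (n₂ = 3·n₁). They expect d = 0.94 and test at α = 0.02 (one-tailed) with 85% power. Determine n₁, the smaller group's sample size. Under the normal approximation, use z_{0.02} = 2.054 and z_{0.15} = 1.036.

n₁ = 15

With allocation ratio k = n₂/n₁ = 3, Var(x̄₁−x̄₂) = σ²(1/n₁ + 1/(k·n₁)) = σ²·(k+1)/(k·n₁).
So n₁ = (1 + 1/k)·((z_{α} + z_β)/d)² = 1.333 × (3.090/0.94)².
n₁ = 1.333 × 10.81 = 14.4.
Round up: n₁ = 15, giving n₂ = 3 × 15 = 45.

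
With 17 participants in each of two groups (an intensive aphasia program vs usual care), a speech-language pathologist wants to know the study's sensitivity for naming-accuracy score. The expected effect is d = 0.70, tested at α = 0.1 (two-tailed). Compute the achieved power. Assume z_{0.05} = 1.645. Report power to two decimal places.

For two equal groups, power = Φ(d·√(n/2) − z_{α/2}).
d·√(n/2) = 0.70 × √(17/2) = 0.70 × 2.915 = 2.041.
z_β = 2.041 − 1.645 = 0.396.
Power = Φ(0.396) = 0.654.

power ≈ 0.65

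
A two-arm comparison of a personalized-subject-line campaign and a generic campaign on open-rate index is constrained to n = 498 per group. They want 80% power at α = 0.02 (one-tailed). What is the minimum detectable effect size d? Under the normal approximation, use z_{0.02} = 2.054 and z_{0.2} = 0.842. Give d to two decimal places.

d_min ≈ 0.18

For two independent groups of n = 498 each: d_min = (z_{α} + z_β)·√(2/n).
z-sum = 2.054 + 0.842 = 2.896.
d_min = 2.896 × √(2/498) = 2.896 × 0.0634 = 0.184.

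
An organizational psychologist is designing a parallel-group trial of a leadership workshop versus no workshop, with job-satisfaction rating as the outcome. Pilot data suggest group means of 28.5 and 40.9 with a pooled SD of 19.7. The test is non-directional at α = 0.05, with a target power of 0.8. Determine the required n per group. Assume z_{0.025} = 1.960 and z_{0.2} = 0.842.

n = 40 per group

Cohen's d = |M₁ − M₂| / SD_pooled = |28.5 − 40.9| / 19.7 = 12.4 / 19.7 = 0.629.
For two independent groups with equal n: n = 2·((z_{α/2} + z_β) / d)².
z_{α/2} + z_β = 1.960 + 0.842 = 2.802.
n = 2 × (2.802 / 0.629)² = 2 × 4.455² = 2 × 19.84 = 39.7.
Round up to the next whole participant.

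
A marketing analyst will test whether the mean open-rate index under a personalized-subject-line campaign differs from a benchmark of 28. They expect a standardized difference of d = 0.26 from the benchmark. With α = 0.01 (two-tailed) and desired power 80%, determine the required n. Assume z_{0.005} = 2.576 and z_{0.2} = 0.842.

For a one-sample test: n = ((z_{α/2} + z_β) / d)².
z_{α/2} + z_β = 2.576 + 0.842 = 3.418.
n = (3.418 / 0.26)² = 13.146² = 172.82.
Round up.

n = 173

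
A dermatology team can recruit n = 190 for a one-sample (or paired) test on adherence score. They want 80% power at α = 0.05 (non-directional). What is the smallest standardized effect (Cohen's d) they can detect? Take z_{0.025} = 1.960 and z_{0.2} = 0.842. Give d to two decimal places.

For a single sample (or paired design) of n = 190: d_min = (z_{α/2} + z_β)/√n.
z-sum = 1.960 + 0.842 = 2.802.
d_min = 2.802 / √190 = 2.802 / 13.784 = 0.203.

d_min ≈ 0.20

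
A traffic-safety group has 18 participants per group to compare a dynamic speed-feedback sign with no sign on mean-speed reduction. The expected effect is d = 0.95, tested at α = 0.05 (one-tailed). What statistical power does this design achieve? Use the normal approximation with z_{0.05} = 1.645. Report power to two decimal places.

For two equal groups, power = Φ(d·√(n/2) − z_{α}).
d·√(n/2) = 0.95 × √(18/2) = 0.95 × 3.000 = 2.850.
z_β = 2.850 − 1.645 = 1.205.
Power = Φ(1.205) = 0.886.

power ≈ 0.89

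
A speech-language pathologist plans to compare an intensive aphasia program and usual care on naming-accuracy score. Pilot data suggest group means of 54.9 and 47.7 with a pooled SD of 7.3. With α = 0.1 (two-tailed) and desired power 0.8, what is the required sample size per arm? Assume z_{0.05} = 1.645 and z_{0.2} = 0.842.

n = 13 per group

Cohen's d = |M₁ − M₂| / SD_pooled = |54.9 − 47.7| / 7.3 = 7.2 / 7.3 = 0.986.
For two independent groups with equal n: n = 2·((z_{α/2} + z_β) / d)².
z_{α/2} + z_β = 1.645 + 0.842 = 2.487.
n = 2 × (2.487 / 0.986)² = 2 × 2.522² = 2 × 6.36 = 12.7.
Round up to the next whole participant.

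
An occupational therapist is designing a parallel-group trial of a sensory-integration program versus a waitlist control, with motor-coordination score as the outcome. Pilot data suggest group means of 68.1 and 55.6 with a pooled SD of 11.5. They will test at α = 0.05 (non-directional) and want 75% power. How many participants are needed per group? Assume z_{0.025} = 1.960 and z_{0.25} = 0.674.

Cohen's d = |M₁ − M₂| / SD_pooled = |68.1 − 55.6| / 11.5 = 12.5 / 11.5 = 1.087.
For two independent groups with equal n: n = 2·((z_{α/2} + z_β) / d)².
z_{α/2} + z_β = 1.960 + 0.674 = 2.634.
n = 2 × (2.634 / 1.087)² = 2 × 2.423² = 2 × 5.87 = 11.7.
Round up to the next whole participant.

n = 12 per group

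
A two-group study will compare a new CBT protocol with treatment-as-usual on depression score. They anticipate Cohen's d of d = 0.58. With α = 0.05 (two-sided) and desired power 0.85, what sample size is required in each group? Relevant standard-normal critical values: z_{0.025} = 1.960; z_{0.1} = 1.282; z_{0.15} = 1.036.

n = 54 per group

For two independent groups with equal n: n = 2·((z_{α/2} + z_β) / d)².
z_{α/2} + z_β = 1.960 + 1.036 = 2.996.
n = 2 × (2.996 / 0.58)² = 2 × 5.166² = 2 × 26.68 = 53.4.
Round up to the next whole participant.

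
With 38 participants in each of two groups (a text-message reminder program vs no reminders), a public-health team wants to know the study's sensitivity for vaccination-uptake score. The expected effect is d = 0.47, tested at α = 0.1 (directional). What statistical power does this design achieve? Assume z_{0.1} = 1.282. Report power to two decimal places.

power ≈ 0.78

For two equal groups, power = Φ(d·√(n/2) − z_{α}).
d·√(n/2) = 0.47 × √(38/2) = 0.47 × 4.359 = 2.049.
z_β = 2.049 − 1.282 = 0.767.
Power = Φ(0.767) = 0.778.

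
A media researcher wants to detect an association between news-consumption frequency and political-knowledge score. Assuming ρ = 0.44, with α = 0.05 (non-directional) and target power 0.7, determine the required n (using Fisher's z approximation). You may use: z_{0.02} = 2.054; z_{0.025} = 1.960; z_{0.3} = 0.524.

n = 31

Fisher's z: C = ½·ln((1+r)/(1−r)) = ½·ln(2.5714) = 0.4722.
n = ((z_{α/2} + z_β)/C)² + 3.
(1.960 + 0.524) / 0.4722 = 2.484 / 0.4722 = 5.260.
n = 5.260² + 3 = 27.67 + 3 = 30.7.
Round up.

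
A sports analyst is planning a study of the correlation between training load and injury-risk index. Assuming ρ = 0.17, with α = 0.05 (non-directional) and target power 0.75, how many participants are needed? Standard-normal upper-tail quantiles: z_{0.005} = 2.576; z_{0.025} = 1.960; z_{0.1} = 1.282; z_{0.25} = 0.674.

n = 239

Fisher's z: C = ½·ln((1+r)/(1−r)) = ½·ln(1.4096) = 0.1717.
n = ((z_{α/2} + z_β)/C)² + 3.
(1.960 + 0.674) / 0.1717 = 2.634 / 0.1717 = 15.341.
n = 15.341² + 3 = 235.34 + 3 = 238.3.
Round up.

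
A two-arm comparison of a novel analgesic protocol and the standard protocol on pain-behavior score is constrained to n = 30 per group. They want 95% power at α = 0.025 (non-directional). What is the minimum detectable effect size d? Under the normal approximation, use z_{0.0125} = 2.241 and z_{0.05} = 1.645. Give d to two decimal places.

For two independent groups of n = 30 each: d_min = (z_{α/2} + z_β)·√(2/n).
z-sum = 2.241 + 1.645 = 3.886.
d_min = 3.886 × √(2/30) = 3.886 × 0.2582 = 1.003.

d_min ≈ 1.00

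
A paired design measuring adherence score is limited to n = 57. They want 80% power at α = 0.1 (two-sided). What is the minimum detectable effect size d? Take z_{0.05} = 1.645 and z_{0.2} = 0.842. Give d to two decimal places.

d_min ≈ 0.33

For a single sample (or paired design) of n = 57: d_min = (z_{α/2} + z_β)/√n.
z-sum = 1.645 + 0.842 = 2.487.
d_min = 2.487 / √57 = 2.487 / 7.550 = 0.329.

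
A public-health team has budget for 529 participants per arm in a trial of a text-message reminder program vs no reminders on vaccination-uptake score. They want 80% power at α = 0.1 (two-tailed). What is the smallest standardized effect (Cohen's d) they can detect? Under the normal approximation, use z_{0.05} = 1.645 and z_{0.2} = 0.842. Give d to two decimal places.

d_min ≈ 0.15

For two independent groups of n = 529 each: d_min = (z_{α/2} + z_β)·√(2/n).
z-sum = 1.645 + 0.842 = 2.487.
d_min = 2.487 × √(2/529) = 2.487 × 0.0615 = 0.153.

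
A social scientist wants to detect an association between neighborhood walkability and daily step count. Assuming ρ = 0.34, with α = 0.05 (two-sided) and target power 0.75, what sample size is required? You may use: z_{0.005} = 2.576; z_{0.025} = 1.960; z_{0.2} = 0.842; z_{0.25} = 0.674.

Fisher's z: C = ½·ln((1+r)/(1−r)) = ½·ln(2.0303) = 0.3541.
n = ((z_{α/2} + z_β)/C)² + 3.
(1.960 + 0.674) / 0.3541 = 2.634 / 0.3541 = 7.439.
n = 7.439² + 3 = 55.33 + 3 = 58.3.
Round up.

n = 59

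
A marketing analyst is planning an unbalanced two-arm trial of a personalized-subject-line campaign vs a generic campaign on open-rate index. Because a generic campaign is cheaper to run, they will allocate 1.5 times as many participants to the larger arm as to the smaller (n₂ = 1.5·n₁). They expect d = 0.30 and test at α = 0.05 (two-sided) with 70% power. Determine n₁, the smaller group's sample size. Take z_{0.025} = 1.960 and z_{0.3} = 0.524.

With allocation ratio k = n₂/n₁ = 1.5, Var(x̄₁−x̄₂) = σ²(1/n₁ + 1/(k·n₁)) = σ²·(k+1)/(k·n₁).
So n₁ = (1 + 1/k)·((z_{α/2} + z_β)/d)² = 1.667 × (2.484/0.30)².
n₁ = 1.667 × 68.56 = 114.3.
Round up: n₁ = 115, giving n₂ = ⌈1.5 × 115⌉ = ⌈172.5⌉ = 173.

n₁ = 115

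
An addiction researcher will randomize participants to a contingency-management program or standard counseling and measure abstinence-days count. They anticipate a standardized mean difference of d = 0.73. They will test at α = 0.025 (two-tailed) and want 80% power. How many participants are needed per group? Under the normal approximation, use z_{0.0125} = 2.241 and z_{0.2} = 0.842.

n = 36 per group

For two independent groups with equal n: n = 2·((z_{α/2} + z_β) / d)².
z_{α/2} + z_β = 2.241 + 0.842 = 3.083.
n = 2 × (3.083 / 0.73)² = 2 × 4.223² = 2 × 17.84 = 35.7.
Round up to the next whole participant.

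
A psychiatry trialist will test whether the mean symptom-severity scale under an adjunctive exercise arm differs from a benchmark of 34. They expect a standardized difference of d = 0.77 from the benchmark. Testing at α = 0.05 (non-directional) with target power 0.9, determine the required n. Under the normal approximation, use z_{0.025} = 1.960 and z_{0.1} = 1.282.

For a one-sample test: n = ((z_{α/2} + z_β) / d)².
z_{α/2} + z_β = 1.960 + 1.282 = 3.242.
n = (3.242 / 0.77)² = 4.210² = 17.73.
Round up.

n = 18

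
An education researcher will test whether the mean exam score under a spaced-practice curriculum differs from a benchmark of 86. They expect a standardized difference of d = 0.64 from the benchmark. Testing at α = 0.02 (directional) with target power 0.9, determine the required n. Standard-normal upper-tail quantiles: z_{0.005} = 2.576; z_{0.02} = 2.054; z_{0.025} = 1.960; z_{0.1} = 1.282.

For a one-sample test: n = ((z_{α} + z_β) / d)².
z_{α} + z_β = 2.054 + 1.282 = 3.336.
n = (3.336 / 0.64)² = 5.212² = 27.17.
Round up.

n = 28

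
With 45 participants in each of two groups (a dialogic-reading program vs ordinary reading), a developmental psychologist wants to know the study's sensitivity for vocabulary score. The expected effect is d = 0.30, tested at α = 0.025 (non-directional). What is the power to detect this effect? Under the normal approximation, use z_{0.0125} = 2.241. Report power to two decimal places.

For two equal groups, power = Φ(d·√(n/2) − z_{α/2}).
d·√(n/2) = 0.30 × √(45/2) = 0.30 × 4.743 = 1.423.
z_β = 1.423 − 2.241 = -0.818.
Power = Φ(-0.818) = 0.207.

power ≈ 0.21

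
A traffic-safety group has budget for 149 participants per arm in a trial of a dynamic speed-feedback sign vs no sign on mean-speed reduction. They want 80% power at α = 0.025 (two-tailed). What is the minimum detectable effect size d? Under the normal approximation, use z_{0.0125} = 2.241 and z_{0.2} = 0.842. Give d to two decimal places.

d_min ≈ 0.36

For two independent groups of n = 149 each: d_min = (z_{α/2} + z_β)·√(2/n).
z-sum = 2.241 + 0.842 = 3.083.
d_min = 3.083 × √(2/149) = 3.083 × 0.1159 = 0.357.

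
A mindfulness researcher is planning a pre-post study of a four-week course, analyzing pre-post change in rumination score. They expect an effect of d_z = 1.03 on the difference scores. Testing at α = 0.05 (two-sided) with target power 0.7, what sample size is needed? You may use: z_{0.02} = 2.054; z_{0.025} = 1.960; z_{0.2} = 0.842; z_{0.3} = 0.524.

For a paired (one-sample on differences) test: n = ((z_{α/2} + z_β) / d)².
z_{α/2} + z_β = 1.960 + 0.524 = 2.484.
n = (2.484 / 1.03)² = 2.412² = 5.82.
Round up.

n = 6 pairs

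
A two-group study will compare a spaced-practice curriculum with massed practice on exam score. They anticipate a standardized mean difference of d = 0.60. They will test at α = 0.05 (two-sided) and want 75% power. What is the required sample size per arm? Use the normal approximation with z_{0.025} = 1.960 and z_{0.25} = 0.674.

n = 39 per group

For two independent groups with equal n: n = 2·((z_{α/2} + z_β) / d)².
z_{α/2} + z_β = 1.960 + 0.674 = 2.634.
n = 2 × (2.634 / 0.60)² = 2 × 4.390² = 2 × 19.27 = 38.5.
Round up to the next whole participant.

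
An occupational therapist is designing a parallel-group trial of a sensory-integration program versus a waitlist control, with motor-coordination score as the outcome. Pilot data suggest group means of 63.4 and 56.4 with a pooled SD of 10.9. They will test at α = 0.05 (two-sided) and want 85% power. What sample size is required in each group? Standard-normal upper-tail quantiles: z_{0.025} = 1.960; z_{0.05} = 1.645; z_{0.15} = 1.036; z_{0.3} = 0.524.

Cohen's d = |M₁ − M₂| / SD_pooled = |63.4 − 56.4| / 10.9 = 7.0 / 10.9 = 0.642.
For two independent groups with equal n: n = 2·((z_{α/2} + z_β) / d)².
z_{α/2} + z_β = 1.960 + 1.036 = 2.996.
n = 2 × (2.996 / 0.642)² = 2 × 4.667² = 2 × 21.78 = 43.6.
Round up to the next whole participant.

n = 44 per group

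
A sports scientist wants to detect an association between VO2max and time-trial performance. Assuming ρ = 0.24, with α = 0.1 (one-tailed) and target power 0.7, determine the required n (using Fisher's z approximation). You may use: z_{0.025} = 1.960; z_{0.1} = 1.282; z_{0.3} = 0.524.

Fisher's z: C = ½·ln((1+r)/(1−r)) = ½·ln(1.6316) = 0.2448.
n = ((z_{α} + z_β)/C)² + 3.
(1.282 + 0.524) / 0.2448 = 1.806 / 0.2448 = 7.377.
n = 7.377² + 3 = 54.43 + 3 = 57.4.
Round up.

n = 58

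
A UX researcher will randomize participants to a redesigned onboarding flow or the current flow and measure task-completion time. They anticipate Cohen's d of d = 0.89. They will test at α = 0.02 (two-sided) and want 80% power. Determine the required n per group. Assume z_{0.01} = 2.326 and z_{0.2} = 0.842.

For two independent groups with equal n: n = 2·((z_{α/2} + z_β) / d)².
z_{α/2} + z_β = 2.326 + 0.842 = 3.168.
n = 2 × (3.168 / 0.89)² = 2 × 3.560² = 2 × 12.67 = 25.3.
Round up to the next whole participant.

n = 26 per group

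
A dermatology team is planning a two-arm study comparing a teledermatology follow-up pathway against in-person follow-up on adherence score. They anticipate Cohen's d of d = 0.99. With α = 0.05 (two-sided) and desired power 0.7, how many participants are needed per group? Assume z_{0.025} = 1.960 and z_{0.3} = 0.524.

n = 13 per group

For two independent groups with equal n: n = 2·((z_{α/2} + z_β) / d)².
z_{α/2} + z_β = 1.960 + 0.524 = 2.484.
n = 2 × (2.484 / 0.99)² = 2 × 2.509² = 2 × 6.30 = 12.6.
Round up to the next whole participant.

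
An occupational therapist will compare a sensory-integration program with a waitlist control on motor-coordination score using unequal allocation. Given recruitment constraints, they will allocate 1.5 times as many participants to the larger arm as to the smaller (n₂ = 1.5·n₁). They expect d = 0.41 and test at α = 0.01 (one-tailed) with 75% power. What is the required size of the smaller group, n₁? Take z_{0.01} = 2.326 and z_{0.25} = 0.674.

With allocation ratio k = n₂/n₁ = 1.5, Var(x̄₁−x̄₂) = σ²(1/n₁ + 1/(k·n₁)) = σ²·(k+1)/(k·n₁).
So n₁ = (1 + 1/k)·((z_{α} + z_β)/d)² = 1.667 × (3.000/0.41)².
n₁ = 1.667 × 53.54 = 89.2.
Round up: n₁ = 90, giving n₂ = 1.5 × 90 = 135.

n₁ = 90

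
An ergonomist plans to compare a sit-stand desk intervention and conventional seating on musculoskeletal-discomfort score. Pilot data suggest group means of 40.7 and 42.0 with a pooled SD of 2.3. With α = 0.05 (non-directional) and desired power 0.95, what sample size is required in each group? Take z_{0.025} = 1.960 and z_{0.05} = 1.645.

n = 82 per group

Cohen's d = |M₁ − M₂| / SD_pooled = |40.7 − 42.0| / 2.3 = 1.3 / 2.3 = 0.565.
For two independent groups with equal n: n = 2·((z_{α/2} + z_β) / d)².
z_{α/2} + z_β = 1.960 + 1.645 = 3.605.
n = 2 × (3.605 / 0.565)² = 2 × 6.381² = 2 × 40.71 = 81.4.
Round up to the next whole participant.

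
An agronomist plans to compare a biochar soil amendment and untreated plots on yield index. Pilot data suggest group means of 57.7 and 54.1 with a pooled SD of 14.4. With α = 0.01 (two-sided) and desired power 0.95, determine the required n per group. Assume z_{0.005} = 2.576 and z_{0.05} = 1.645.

n = 571 per group

Cohen's d = |M₁ − M₂| / SD_pooled = |57.7 − 54.1| / 14.4 = 3.6 / 14.4 = 0.250.
For two independent groups with equal n: n = 2·((z_{α/2} + z_β) / d)².
z_{α/2} + z_β = 2.576 + 1.645 = 4.221.
n = 2 × (4.221 / 0.250)² = 2 × 16.884² = 2 × 285.07 = 570.1.
Round up to the next whole participant.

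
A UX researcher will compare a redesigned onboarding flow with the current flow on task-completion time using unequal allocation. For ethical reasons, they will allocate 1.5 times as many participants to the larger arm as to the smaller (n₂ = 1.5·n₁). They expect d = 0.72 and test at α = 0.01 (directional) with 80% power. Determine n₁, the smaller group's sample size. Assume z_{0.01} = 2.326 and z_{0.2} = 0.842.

n₁ = 33

With allocation ratio k = n₂/n₁ = 1.5, Var(x̄₁−x̄₂) = σ²(1/n₁ + 1/(k·n₁)) = σ²·(k+1)/(k·n₁).
So n₁ = (1 + 1/k)·((z_{α} + z_β)/d)² = 1.667 × (3.168/0.72)².
n₁ = 1.667 × 19.36 = 32.3.
Round up: n₁ = 33, giving n₂ = ⌈1.5 × 33⌉ = ⌈49.5⌉ = 50.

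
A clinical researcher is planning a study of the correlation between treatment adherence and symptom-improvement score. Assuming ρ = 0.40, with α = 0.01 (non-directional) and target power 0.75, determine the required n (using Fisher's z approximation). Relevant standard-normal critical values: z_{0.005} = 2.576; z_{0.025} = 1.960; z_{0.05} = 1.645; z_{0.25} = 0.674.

n = 62

Fisher's z: C = ½·ln((1+r)/(1−r)) = ½·ln(2.3333) = 0.4236.
n = ((z_{α/2} + z_β)/C)² + 3.
(2.576 + 0.674) / 0.4236 = 3.250 / 0.4236 = 7.672.
n = 7.672² + 3 = 58.86 + 3 = 61.9.
Round up.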